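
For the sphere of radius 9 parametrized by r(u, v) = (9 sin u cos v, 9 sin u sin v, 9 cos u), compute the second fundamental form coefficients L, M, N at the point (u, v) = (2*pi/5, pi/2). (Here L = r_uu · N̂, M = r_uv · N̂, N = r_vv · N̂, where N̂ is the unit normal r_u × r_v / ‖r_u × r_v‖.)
L = -9;  M = 0;  N = -45/8 - 9*sqrt(5)/8

Compute the unit normal N̂(u, v) = (sin(u)^2*cos(v)/Abs(sin(u)), sin(u)^2*sin(v)/Abs(sin(u)), sin(2*u)/(2*Abs(sin(u)))), and the second partials r_uu, r_uv, r_vv. Take dot products:
  L(u, v) = r_uu · N̂ = -9*sin(u)/Abs(sin(u)),
  M(u, v) = r_uv · N̂ = 0,
  N(u, v) = r_vv · N̂ = -9*sin(u)^3/Abs(sin(u)).
Evaluating at (u, v) = (2*pi/5, pi/2):
  L = -9, M = 0, N = -45/8 - 9*sqrt(5)/8.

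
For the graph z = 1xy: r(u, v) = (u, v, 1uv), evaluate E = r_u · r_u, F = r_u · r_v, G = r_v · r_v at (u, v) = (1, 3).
E = 10;  F = 3;  G = 2

Partials: r_u = (1, 0, v), r_v = (0, 1, u). As functions of (u, v):
  E = r_u · r_u = v^2 + 1,
  F = r_u · r_v = u*v,
  G = r_v · r_v = u^2 + 1.
Evaluating at (u, v) = (1, 3): E = 10, F = 3, G = 2.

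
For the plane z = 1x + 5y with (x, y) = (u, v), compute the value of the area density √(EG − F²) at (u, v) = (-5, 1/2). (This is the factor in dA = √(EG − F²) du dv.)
√(EG − F²)|_{(-5, 1/2)} = 3*sqrt(3)

E = 2, F = 5, G = 26, so EG − F² = 27. Taking the positive square root: √(EG − F²) = 3*sqrt(3). At (u, v) = (-5, 1/2): 3*sqrt(3).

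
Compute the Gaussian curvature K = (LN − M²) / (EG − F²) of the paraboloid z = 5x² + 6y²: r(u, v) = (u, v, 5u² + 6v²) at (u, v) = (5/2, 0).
K = 30/97969

Coefficients of the first fundamental form: E = 100*u^2 + 1, F = 120*u*v, G = 144*v^2 + 1.
Coefficients of the second fundamental form: L = 10/sqrt(100*u^2 + 144*v^2 + 1), M = 0, N = 12/sqrt(100*u^2 + 144*v^2 + 1).
Assemble K = (LN − M²)/(EG − F²) = 120/(10000*u^4 + 28800*u^2*v^2 + 200*u^2 + 20736*v^4 + 288*v^2 + 1). At (u, v) = (5/2, 0): K = 30/97969.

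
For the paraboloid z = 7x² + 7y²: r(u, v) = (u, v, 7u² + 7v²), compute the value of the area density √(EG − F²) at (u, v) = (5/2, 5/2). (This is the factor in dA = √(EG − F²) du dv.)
√(EG − F²)|_{(5/2, 5/2)} = sqrt(2451)

E = 196*u^2 + 1, F = 196*u*v, G = 196*v^2 + 1, so EG − F² = 196*u^2 + 196*v^2 + 1. Taking the positive square root: √(EG − F²) = sqrt(196*u^2 + 196*v^2 + 1). At (u, v) = (5/2, 5/2): sqrt(2451).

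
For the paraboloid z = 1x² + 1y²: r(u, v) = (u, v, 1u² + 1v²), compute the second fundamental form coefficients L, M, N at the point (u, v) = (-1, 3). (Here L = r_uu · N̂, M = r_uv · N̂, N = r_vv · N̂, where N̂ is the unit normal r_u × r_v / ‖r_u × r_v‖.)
L = 2*sqrt(41)/41;  M = 0;  N = 2*sqrt(41)/41

Compute the unit normal N̂(u, v) = (-2*u/sqrt(4*u^2 + 4*v^2 + 1), -2*v/sqrt(4*u^2 + 4*v^2 + 1), 1/sqrt(4*u^2 + 4*v^2 + 1)), and the second partials r_uu, r_uv, r_vv. Take dot products:
  L(u, v) = r_uu · N̂ = 2/sqrt(4*u^2 + 4*v^2 + 1),
  M(u, v) = r_uv · N̂ = 0,
  N(u, v) = r_vv · N̂ = 2/sqrt(4*u^2 + 4*v^2 + 1).
Evaluating at (u, v) = (-1, 3):
  L = 2*sqrt(41)/41, M = 0, N = 2*sqrt(41)/41.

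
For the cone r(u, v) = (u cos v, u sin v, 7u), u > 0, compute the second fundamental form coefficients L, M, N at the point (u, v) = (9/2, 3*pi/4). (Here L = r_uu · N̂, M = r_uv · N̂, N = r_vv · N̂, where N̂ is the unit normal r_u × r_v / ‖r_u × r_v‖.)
L = 0;  M = 0;  N = 63*sqrt(2)/20

Compute the unit normal N̂(u, v) = (-7*sqrt(2)*u*cos(v)/(10*Abs(u)), -7*sqrt(2)*u*sin(v)/(10*Abs(u)), sqrt(2)*u/(10*Abs(u))), and the second partials r_uu, r_uv, r_vv. Take dot products:
  L(u, v) = r_uu · N̂ = 0,
  M(u, v) = r_uv · N̂ = 0,
  N(u, v) = r_vv · N̂ = 7*sqrt(2)*u^2/(10*Abs(u)).
Evaluating at (u, v) = (9/2, 3*pi/4):
  L = 0, M = 0, N = 63*sqrt(2)/20.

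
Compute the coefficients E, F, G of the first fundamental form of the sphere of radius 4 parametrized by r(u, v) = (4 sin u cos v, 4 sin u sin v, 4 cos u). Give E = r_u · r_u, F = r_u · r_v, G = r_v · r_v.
E = 16;  F = 0;  G = 16*sin(u)^2

Compute partials: r_u = (4*cos(u)*cos(v), 4*sin(v)*cos(u), -4*sin(u)), r_v = (-4*sin(u)*sin(v), 4*sin(u)*cos(v), 0). Then
  E = r_u · r_u = 16,
  F = r_u · r_v = 0,
  G = r_v · r_v = 16*sin(u)^2.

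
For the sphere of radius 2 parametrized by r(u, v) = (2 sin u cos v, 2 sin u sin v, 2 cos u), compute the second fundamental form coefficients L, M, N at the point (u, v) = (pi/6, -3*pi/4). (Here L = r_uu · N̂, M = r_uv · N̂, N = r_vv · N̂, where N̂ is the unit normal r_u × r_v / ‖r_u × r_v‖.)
L = -2;  M = 0;  N = -1/2

Compute the unit normal N̂(u, v) = (sin(u)^2*cos(v)/Abs(sin(u)), sin(u)^2*sin(v)/Abs(sin(u)), sin(2*u)/(2*Abs(sin(u)))), and the second partials r_uu, r_uv, r_vv. Take dot products:
  L(u, v) = r_uu · N̂ = -2*sin(u)/Abs(sin(u)),
  M(u, v) = r_uv · N̂ = 0,
  N(u, v) = r_vv · N̂ = -2*sin(u)^3/Abs(sin(u)).
Evaluating at (u, v) = (pi/6, -3*pi/4):
  L = -2, M = 0, N = -1/2.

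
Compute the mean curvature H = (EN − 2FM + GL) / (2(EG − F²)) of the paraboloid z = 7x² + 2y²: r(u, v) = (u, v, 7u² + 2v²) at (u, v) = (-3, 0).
H = 3537*sqrt(1765)/3115225

With E = 196*u^2 + 1, F = 56*u*v, G = 16*v^2 + 1, L = 14/sqrt(196*u^2 + 16*v^2 + 1), M = 0, N = 4/sqrt(196*u^2 + 16*v^2 + 1), assemble
  H = (EN − 2FM + GL) / (2(EG − F²)) = (392*u^2 + 112*v^2 + 9)/(196*u^2 + 16*v^2 + 1)^(3/2).
At (u, v) = (-3, 0): H = 3537*sqrt(1765)/3115225.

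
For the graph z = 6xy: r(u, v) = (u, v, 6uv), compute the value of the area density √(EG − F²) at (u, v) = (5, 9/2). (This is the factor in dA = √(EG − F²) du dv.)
√(EG − F²)|_{(5, 9/2)} = sqrt(1630)

E = 36*v^2 + 1, F = 36*u*v, G = 36*u^2 + 1, so EG − F² = 36*u^2 + 36*v^2 + 1. Taking the positive square root: √(EG − F²) = sqrt(36*u^2 + 36*v^2 + 1). At (u, v) = (5, 9/2): sqrt(1630).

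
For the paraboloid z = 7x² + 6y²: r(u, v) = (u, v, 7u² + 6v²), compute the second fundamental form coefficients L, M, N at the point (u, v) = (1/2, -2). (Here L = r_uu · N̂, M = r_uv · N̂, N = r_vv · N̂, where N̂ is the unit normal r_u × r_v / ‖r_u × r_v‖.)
L = 7*sqrt(626)/313;  M = 0;  N = 6*sqrt(626)/313

Compute the unit normal N̂(u, v) = (-14*u/sqrt(196*u^2 + 144*v^2 + 1), -12*v/sqrt(196*u^2 + 144*v^2 + 1), 1/sqrt(196*u^2 + 144*v^2 + 1)), and the second partials r_uu, r_uv, r_vv. Take dot products:
  L(u, v) = r_uu · N̂ = 14/sqrt(196*u^2 + 144*v^2 + 1),
  M(u, v) = r_uv · N̂ = 0,
  N(u, v) = r_vv · N̂ = 12/sqrt(196*u^2 + 144*v^2 + 1).
Evaluating at (u, v) = (1/2, -2):
  L = 7*sqrt(626)/313, M = 0, N = 6*sqrt(626)/313.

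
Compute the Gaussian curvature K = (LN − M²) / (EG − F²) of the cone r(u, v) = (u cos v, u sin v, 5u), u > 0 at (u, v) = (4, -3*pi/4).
K = 0

Coefficients of the first fundamental form: E = 26, F = 0, G = u^2.
Coefficients of the second fundamental form: L = 0, M = 0, N = 5*sqrt(26)*u^2/(26*Abs(u)).
Assemble K = (LN − M²)/(EG − F²) = 0. At (u, v) = (4, -3*pi/4): K = 0.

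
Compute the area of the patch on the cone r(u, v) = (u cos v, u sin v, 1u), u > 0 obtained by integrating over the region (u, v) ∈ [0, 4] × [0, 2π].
Area = 16*sqrt(2)*pi

Area = ∫∫ √(EG − F²) du dv with √(EG − F²) = sqrt(2)*Abs(u). Integrating over [0, 4] × [0, 2π] gives 16*sqrt(2)*pi.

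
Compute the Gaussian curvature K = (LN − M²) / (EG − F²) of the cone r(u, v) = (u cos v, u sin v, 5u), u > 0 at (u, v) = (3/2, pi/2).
K = 0

Coefficients of the first fundamental form: E = 26, F = 0, G = u^2.
Coefficients of the second fundamental form: L = 0, M = 0, N = 5*sqrt(26)*u^2/(26*Abs(u)).
Assemble K = (LN − M²)/(EG − F²) = 0. At (u, v) = (3/2, pi/2): K = 0.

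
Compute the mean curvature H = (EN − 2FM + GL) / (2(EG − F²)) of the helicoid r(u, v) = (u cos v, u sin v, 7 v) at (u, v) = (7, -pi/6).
H = 0

With E = 1, F = 0, G = u^2 + 49, L = 0, M = -7/sqrt(u^2 + 49), N = 0, assemble
  H = (EN − 2FM + GL) / (2(EG − F²)) = 0.
At (u, v) = (7, -pi/6): H = 0.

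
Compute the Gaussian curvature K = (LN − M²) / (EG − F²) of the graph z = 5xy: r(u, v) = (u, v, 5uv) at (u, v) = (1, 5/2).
K = -400/531441

Coefficients of the first fundamental form: E = 25*v^2 + 1, F = 25*u*v, G = 25*u^2 + 1.
Coefficients of the second fundamental form: L = 0, M = 5/sqrt(25*u^2 + 25*v^2 + 1), N = 0.
Assemble K = (LN − M²)/(EG − F²) = -25/(625*u^4 + 1250*u^2*v^2 + 50*u^2 + 625*v^4 + 50*v^2 + 1). At (u, v) = (1, 5/2): K = -400/531441.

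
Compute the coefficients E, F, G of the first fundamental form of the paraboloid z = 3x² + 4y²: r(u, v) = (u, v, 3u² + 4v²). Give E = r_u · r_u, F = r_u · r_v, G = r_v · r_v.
E = 36*u^2 + 1;  F = 48*u*v;  G = 64*v^2 + 1

Compute partials: r_u = (1, 0, 6*u), r_v = (0, 1, 8*v). Then
  E = r_u · r_u = 36*u^2 + 1,
  F = r_u · r_v = 48*u*v,
  G = r_v · r_v = 64*v^2 + 1.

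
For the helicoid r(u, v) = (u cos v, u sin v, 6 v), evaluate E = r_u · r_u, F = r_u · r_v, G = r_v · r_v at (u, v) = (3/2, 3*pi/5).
E = 1;  F = 0;  G = 153/4

Partials: r_u = (cos(v), sin(v), 0), r_v = (-u*sin(v), u*cos(v), 6). As functions of (u, v):
  E = r_u · r_u = 1,
  F = r_u · r_v = 0,
  G = r_v · r_v = u^2 + 36.
Evaluating at (u, v) = (3/2, 3*pi/5): E = 1, F = 0, G = 153/4.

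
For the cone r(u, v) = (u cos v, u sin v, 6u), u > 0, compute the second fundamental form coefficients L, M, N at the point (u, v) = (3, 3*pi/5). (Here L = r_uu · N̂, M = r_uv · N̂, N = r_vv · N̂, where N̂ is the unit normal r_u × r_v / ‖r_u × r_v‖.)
L = 0;  M = 0;  N = 18*sqrt(37)/37

Compute the unit normal N̂(u, v) = (-6*sqrt(37)*u*cos(v)/(37*Abs(u)), -6*sqrt(37)*u*sin(v)/(37*Abs(u)), sqrt(37)*u/(37*Abs(u))), and the second partials r_uu, r_uv, r_vv. Take dot products:
  L(u, v) = r_uu · N̂ = 0,
  M(u, v) = r_uv · N̂ = 0,
  N(u, v) = r_vv · N̂ = 6*sqrt(37)*u^2/(37*Abs(u)).
Evaluating at (u, v) = (3, 3*pi/5):
  L = 0, M = 0, N = 18*sqrt(37)/37.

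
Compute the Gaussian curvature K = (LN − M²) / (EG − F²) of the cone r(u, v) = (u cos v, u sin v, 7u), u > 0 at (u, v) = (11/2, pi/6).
K = 0

Coefficients of the first fundamental form: E = 50, F = 0, G = u^2.
Coefficients of the second fundamental form: L = 0, M = 0, N = 7*sqrt(2)*u^2/(10*Abs(u)).
Assemble K = (LN − M²)/(EG − F²) = 0. At (u, v) = (11/2, pi/6): K = 0.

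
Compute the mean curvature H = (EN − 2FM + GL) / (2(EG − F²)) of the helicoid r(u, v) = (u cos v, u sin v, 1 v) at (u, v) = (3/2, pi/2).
H = 0

With E = 1, F = 0, G = u^2 + 1, L = 0, M = -1/sqrt(u^2 + 1), N = 0, assemble
  H = (EN − 2FM + GL) / (2(EG − F²)) = 0.
At (u, v) = (3/2, pi/2): H = 0.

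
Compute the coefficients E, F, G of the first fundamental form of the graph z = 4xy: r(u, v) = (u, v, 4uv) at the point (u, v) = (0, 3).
E = 145;  F = 0;  G = 1

Partials: r_u = (1, 0, 4*v), r_v = (0, 1, 4*u). As functions of (u, v):
  E = r_u · r_u = 16*v^2 + 1,
  F = r_u · r_v = 16*u*v,
  G = r_v · r_v = 16*u^2 + 1.
Evaluating at (u, v) = (0, 3): E = 145, F = 0, G = 1.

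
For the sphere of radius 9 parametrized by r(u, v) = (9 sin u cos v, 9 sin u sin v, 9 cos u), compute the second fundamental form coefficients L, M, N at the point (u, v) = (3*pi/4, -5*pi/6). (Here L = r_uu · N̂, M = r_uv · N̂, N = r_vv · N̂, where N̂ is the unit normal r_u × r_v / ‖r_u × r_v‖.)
L = -9;  M = 0;  N = -9/2

Compute the unit normal N̂(u, v) = (sin(u)^2*cos(v)/Abs(sin(u)), sin(u)^2*sin(v)/Abs(sin(u)), sin(2*u)/(2*Abs(sin(u)))), and the second partials r_uu, r_uv, r_vv. Take dot products:
  L(u, v) = r_uu · N̂ = -9*sin(u)/Abs(sin(u)),
  M(u, v) = r_uv · N̂ = 0,
  N(u, v) = r_vv · N̂ = -9*sin(u)^3/Abs(sin(u)).
Evaluating at (u, v) = (3*pi/4, -5*pi/6):
  L = -9, M = 0, N = -9/2.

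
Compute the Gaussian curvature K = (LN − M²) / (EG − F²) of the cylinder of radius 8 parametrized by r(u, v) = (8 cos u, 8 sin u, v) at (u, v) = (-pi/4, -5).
K = 0

Coefficients of the first fundamental form: E = 64, F = 0, G = 1.
Coefficients of the second fundamental form: L = -8, M = 0, N = 0.
Assemble K = (LN − M²)/(EG − F²) = 0. At (u, v) = (-pi/4, -5): K = 0.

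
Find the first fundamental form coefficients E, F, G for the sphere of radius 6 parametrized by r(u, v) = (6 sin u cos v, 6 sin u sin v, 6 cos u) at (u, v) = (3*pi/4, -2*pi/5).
E = 36;  F = 0;  G = 18

Partials: r_u = (6*cos(u)*cos(v), 6*sin(v)*cos(u), -6*sin(u)), r_v = (-6*sin(u)*sin(v), 6*sin(u)*cos(v), 0). As functions of (u, v):
  E = r_u · r_u = 36,
  F = r_u · r_v = 0,
  G = r_v · r_v = 36*sin(u)^2.
Evaluating at (u, v) = (3*pi/4, -2*pi/5): E = 36, F = 0, G = 18.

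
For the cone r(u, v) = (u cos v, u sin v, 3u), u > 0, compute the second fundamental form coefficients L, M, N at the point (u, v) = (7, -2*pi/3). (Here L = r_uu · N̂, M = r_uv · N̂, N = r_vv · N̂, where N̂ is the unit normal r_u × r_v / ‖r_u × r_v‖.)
L = 0;  M = 0;  N = 21*sqrt(10)/10

Compute the unit normal N̂(u, v) = (-3*sqrt(10)*u*cos(v)/(10*Abs(u)), -3*sqrt(10)*u*sin(v)/(10*Abs(u)), sqrt(10)*u/(10*Abs(u))), and the second partials r_uu, r_uv, r_vv. Take dot products:
  L(u, v) = r_uu · N̂ = 0,
  M(u, v) = r_uv · N̂ = 0,
  N(u, v) = r_vv · N̂ = 3*sqrt(10)*u^2/(10*Abs(u)).
Evaluating at (u, v) = (7, -2*pi/3):
  L = 0, M = 0, N = 21*sqrt(10)/10.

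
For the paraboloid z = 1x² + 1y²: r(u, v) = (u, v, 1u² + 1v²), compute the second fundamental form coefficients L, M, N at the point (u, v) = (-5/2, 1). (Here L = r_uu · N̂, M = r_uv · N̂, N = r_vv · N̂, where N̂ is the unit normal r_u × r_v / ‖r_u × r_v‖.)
L = sqrt(30)/15;  M = 0;  N = sqrt(30)/15

Compute the unit normal N̂(u, v) = (-2*u/sqrt(4*u^2 + 4*v^2 + 1), -2*v/sqrt(4*u^2 + 4*v^2 + 1), 1/sqrt(4*u^2 + 4*v^2 + 1)), and the second partials r_uu, r_uv, r_vv. Take dot products:
  L(u, v) = r_uu · N̂ = 2/sqrt(4*u^2 + 4*v^2 + 1),
  M(u, v) = r_uv · N̂ = 0,
  N(u, v) = r_vv · N̂ = 2/sqrt(4*u^2 + 4*v^2 + 1).
Evaluating at (u, v) = (-5/2, 1):
  L = sqrt(30)/15, M = 0, N = sqrt(30)/15.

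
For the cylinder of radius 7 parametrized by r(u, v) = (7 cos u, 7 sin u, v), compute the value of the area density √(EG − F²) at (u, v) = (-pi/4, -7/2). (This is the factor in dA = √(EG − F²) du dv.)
√(EG − F²)|_{(-pi/4, -7/2)} = 7

E = 49, F = 0, G = 1, so EG − F² = 49. Taking the positive square root: √(EG − F²) = 7. At (u, v) = (-pi/4, -7/2): 7.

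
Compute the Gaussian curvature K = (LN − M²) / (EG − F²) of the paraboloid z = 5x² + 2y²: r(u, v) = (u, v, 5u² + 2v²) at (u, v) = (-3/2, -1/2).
K = 2/2645

Coefficients of the first fundamental form: E = 100*u^2 + 1, F = 40*u*v, G = 16*v^2 + 1.
Coefficients of the second fundamental form: L = 10/sqrt(100*u^2 + 16*v^2 + 1), M = 0, N = 4/sqrt(100*u^2 + 16*v^2 + 1).
Assemble K = (LN − M²)/(EG − F²) = 40/(10000*u^4 + 3200*u^2*v^2 + 200*u^2 + 256*v^4 + 32*v^2 + 1). At (u, v) = (-3/2, -1/2): K = 2/2645.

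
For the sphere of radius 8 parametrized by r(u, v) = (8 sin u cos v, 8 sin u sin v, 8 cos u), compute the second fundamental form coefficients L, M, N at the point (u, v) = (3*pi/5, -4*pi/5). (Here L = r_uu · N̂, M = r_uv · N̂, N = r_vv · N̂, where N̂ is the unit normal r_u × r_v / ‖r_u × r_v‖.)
L = -8;  M = 0;  N = -5 - sqrt(5)

Compute the unit normal N̂(u, v) = (sin(u)^2*cos(v)/Abs(sin(u)), sin(u)^2*sin(v)/Abs(sin(u)), sin(2*u)/(2*Abs(sin(u)))), and the second partials r_uu, r_uv, r_vv. Take dot products:
  L(u, v) = r_uu · N̂ = -8*sin(u)/Abs(sin(u)),
  M(u, v) = r_uv · N̂ = 0,
  N(u, v) = r_vv · N̂ = -8*sin(u)^3/Abs(sin(u)).
Evaluating at (u, v) = (3*pi/5, -4*pi/5):
  L = -8, M = 0, N = -5 - sqrt(5).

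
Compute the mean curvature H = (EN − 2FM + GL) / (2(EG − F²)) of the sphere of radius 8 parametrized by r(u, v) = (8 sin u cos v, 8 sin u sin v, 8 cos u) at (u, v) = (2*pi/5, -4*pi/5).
H = -1/8

With E = 64, F = 0, G = 64*sin(u)^2, L = -8*sin(u)/Abs(sin(u)), M = 0, N = -8*sin(u)^3/Abs(sin(u)), assemble
  H = (EN − 2FM + GL) / (2(EG − F²)) = -sin(u)/(8*Abs(sin(u))).
At (u, v) = (2*pi/5, -4*pi/5): H = -1/8.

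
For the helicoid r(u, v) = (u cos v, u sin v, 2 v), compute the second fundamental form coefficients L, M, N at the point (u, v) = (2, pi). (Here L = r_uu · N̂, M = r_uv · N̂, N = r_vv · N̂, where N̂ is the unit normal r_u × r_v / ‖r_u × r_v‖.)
L = 0;  M = -sqrt(2)/2;  N = 0

Compute the unit normal N̂(u, v) = (2*sin(v)/sqrt(u^2 + 4), -2*cos(v)/sqrt(u^2 + 4), u/sqrt(u^2 + 4)), and the second partials r_uu, r_uv, r_vv. Take dot products:
  L(u, v) = r_uu · N̂ = 0,
  M(u, v) = r_uv · N̂ = -2/sqrt(u^2 + 4),
  N(u, v) = r_vv · N̂ = 0.
Evaluating at (u, v) = (2, pi):
  L = 0, M = -sqrt(2)/2, N = 0.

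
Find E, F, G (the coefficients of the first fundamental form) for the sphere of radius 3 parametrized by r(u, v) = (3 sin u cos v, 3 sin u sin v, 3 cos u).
E = 9;  F = 0;  G = 9*sin(u)^2

Compute partials: r_u = (3*cos(u)*cos(v), 3*sin(v)*cos(u), -3*sin(u)), r_v = (-3*sin(u)*sin(v), 3*sin(u)*cos(v), 0). Then
  E = r_u · r_u = 9,
  F = r_u · r_v = 0,
  G = r_v · r_v = 9*sin(u)^2.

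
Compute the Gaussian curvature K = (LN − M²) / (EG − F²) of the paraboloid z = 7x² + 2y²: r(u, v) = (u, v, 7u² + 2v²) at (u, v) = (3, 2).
K = 56/3345241

Coefficients of the first fundamental form: E = 196*u^2 + 1, F = 56*u*v, G = 16*v^2 + 1.
Coefficients of the second fundamental form: L = 14/sqrt(196*u^2 + 16*v^2 + 1), M = 0, N = 4/sqrt(196*u^2 + 16*v^2 + 1).
Assemble K = (LN − M²)/(EG − F²) = 56/(38416*u^4 + 6272*u^2*v^2 + 392*u^2 + 256*v^4 + 32*v^2 + 1). At (u, v) = (3, 2): K = 56/3345241.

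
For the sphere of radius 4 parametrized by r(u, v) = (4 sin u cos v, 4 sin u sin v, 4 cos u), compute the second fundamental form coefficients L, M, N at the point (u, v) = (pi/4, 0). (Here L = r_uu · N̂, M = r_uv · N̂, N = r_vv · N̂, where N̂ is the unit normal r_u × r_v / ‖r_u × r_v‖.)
L = -4;  M = 0;  N = -2

Compute the unit normal N̂(u, v) = (sin(u)^2*cos(v)/Abs(sin(u)), sin(u)^2*sin(v)/Abs(sin(u)), sin(2*u)/(2*Abs(sin(u)))), and the second partials r_uu, r_uv, r_vv. Take dot products:
  L(u, v) = r_uu · N̂ = -4*sin(u)/Abs(sin(u)),
  M(u, v) = r_uv · N̂ = 0,
  N(u, v) = r_vv · N̂ = -4*sin(u)^3/Abs(sin(u)).
Evaluating at (u, v) = (pi/4, 0):
  L = -4, M = 0, N = -2.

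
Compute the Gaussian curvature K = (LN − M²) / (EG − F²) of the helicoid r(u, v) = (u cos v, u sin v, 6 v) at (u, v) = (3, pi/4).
K = -4/225

Coefficients of the first fundamental form: E = 1, F = 0, G = u^2 + 36.
Coefficients of the second fundamental form: L = 0, M = -6/sqrt(u^2 + 36), N = 0.
Assemble K = (LN − M²)/(EG − F²) = -36/(u^2 + 36)^2. At (u, v) = (3, pi/4): K = -4/225.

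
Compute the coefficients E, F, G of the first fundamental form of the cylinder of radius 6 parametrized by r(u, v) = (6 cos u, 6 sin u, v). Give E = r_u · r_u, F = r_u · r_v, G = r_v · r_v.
E = 36;  F = 0;  G = 1

Compute partials: r_u = (-6*sin(u), 6*cos(u), 0), r_v = (0, 0, 1). Then
  E = r_u · r_u = 36,
  F = r_u · r_v = 0,
  G = r_v · r_v = 1.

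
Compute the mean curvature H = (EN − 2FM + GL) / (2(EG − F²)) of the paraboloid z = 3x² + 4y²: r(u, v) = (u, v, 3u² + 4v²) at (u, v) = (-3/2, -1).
H = 523*sqrt(146)/21316

With E = 36*u^2 + 1, F = 48*u*v, G = 64*v^2 + 1, L = 6/sqrt(36*u^2 + 64*v^2 + 1), M = 0, N = 8/sqrt(36*u^2 + 64*v^2 + 1), assemble
  H = (EN − 2FM + GL) / (2(EG − F²)) = (144*u^2 + 192*v^2 + 7)/(36*u^2 + 64*v^2 + 1)^(3/2).
At (u, v) = (-3/2, -1): H = 523*sqrt(146)/21316.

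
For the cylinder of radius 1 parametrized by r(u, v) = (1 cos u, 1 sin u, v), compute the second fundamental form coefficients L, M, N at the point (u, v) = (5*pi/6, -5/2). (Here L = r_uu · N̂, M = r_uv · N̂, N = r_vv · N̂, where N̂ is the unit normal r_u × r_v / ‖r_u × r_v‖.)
L = -1;  M = 0;  N = 0

Compute the unit normal N̂(u, v) = (cos(u), sin(u), 0), and the second partials r_uu, r_uv, r_vv. Take dot products:
  L(u, v) = r_uu · N̂ = -1,
  M(u, v) = r_uv · N̂ = 0,
  N(u, v) = r_vv · N̂ = 0.
Evaluating at (u, v) = (5*pi/6, -5/2):
  L = -1, M = 0, N = 0.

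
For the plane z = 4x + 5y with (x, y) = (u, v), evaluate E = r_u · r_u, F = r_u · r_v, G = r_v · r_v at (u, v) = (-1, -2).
E = 17;  F = 20;  G = 26

Partials: r_u = (1, 0, 4), r_v = (0, 1, 5). As functions of (u, v):
  E = r_u · r_u = 17,
  F = r_u · r_v = 20,
  G = r_v · r_v = 26.
Evaluating at (u, v) = (-1, -2): E = 17, F = 20, G = 26.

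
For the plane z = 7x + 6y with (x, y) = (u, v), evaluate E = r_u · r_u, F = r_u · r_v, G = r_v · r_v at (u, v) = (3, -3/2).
E = 50;  F = 42;  G = 37

Partials: r_u = (1, 0, 7), r_v = (0, 1, 6). As functions of (u, v):
  E = r_u · r_u = 50,
  F = r_u · r_v = 42,
  G = r_v · r_v = 37.
Evaluating at (u, v) = (3, -3/2): E = 50, F = 42, G = 37.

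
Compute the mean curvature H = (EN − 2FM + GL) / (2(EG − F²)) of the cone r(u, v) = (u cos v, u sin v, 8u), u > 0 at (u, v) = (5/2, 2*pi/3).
H = 8*sqrt(65)/325

With E = 65, F = 0, G = u^2, L = 0, M = 0, N = 8*sqrt(65)*u^2/(65*Abs(u)), assemble
  H = (EN − 2FM + GL) / (2(EG − F²)) = 4*sqrt(65)/(65*Abs(u)).
At (u, v) = (5/2, 2*pi/3): H = 8*sqrt(65)/325.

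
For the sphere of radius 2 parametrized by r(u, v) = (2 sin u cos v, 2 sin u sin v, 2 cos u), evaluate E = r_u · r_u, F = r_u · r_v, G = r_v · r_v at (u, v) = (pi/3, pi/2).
E = 4;  F = 0;  G = 3

Partials: r_u = (2*cos(u)*cos(v), 2*sin(v)*cos(u), -2*sin(u)), r_v = (-2*sin(u)*sin(v), 2*sin(u)*cos(v), 0). As functions of (u, v):
  E = r_u · r_u = 4,
  F = r_u · r_v = 0,
  G = r_v · r_v = 4*sin(u)^2.
Evaluating at (u, v) = (pi/3, pi/2): E = 4, F = 0, G = 3.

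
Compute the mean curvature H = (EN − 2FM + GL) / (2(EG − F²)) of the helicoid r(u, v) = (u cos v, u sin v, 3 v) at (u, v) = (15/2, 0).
H = 0

With E = 1, F = 0, G = u^2 + 9, L = 0, M = -3/sqrt(u^2 + 9), N = 0, assemble
  H = (EN − 2FM + GL) / (2(EG − F²)) = 0.
At (u, v) = (15/2, 0): H = 0.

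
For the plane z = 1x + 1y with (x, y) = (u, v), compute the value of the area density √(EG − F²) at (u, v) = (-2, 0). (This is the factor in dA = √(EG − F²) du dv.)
√(EG − F²)|_{(-2, 0)} = sqrt(3)

E = 2, F = 1, G = 2, so EG − F² = 3. Taking the positive square root: √(EG − F²) = sqrt(3). At (u, v) = (-2, 0): sqrt(3).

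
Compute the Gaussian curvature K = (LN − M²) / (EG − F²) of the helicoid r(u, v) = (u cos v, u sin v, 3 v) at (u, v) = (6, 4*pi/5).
K = -1/225

Coefficients of the first fundamental form: E = 1, F = 0, G = u^2 + 9.
Coefficients of the second fundamental form: L = 0, M = -3/sqrt(u^2 + 9), N = 0.
Assemble K = (LN − M²)/(EG − F²) = -9/(u^2 + 9)^2. At (u, v) = (6, 4*pi/5): K = -1/225.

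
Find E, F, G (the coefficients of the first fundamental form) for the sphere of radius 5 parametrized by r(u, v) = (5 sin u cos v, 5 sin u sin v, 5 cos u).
E = 25;  F = 0;  G = 25*sin(u)^2

Compute partials: r_u = (5*cos(u)*cos(v), 5*sin(v)*cos(u), -5*sin(u)), r_v = (-5*sin(u)*sin(v), 5*sin(u)*cos(v), 0). Then
  E = r_u · r_u = 25,
  F = r_u · r_v = 0,
  G = r_v · r_v = 25*sin(u)^2.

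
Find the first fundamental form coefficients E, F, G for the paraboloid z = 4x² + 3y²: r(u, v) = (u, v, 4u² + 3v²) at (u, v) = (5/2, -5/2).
E = 401;  F = -300;  G = 226

Partials: r_u = (1, 0, 8*u), r_v = (0, 1, 6*v). As functions of (u, v):
  E = r_u · r_u = 64*u^2 + 1,
  F = r_u · r_v = 48*u*v,
  G = r_v · r_v = 36*v^2 + 1.
Evaluating at (u, v) = (5/2, -5/2): E = 401, F = -300, G = 226.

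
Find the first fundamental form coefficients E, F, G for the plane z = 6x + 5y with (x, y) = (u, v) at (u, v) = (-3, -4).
E = 37;  F = 30;  G = 26

Partials: r_u = (1, 0, 6), r_v = (0, 1, 5). As functions of (u, v):
  E = r_u · r_u = 37,
  F = r_u · r_v = 30,
  G = r_v · r_v = 26.
Evaluating at (u, v) = (-3, -4): E = 37, F = 30, G = 26.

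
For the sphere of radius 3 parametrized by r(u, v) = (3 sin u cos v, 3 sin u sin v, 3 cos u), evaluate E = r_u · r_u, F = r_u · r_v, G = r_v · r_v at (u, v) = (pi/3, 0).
E = 9;  F = 0;  G = 27/4

Partials: r_u = (3*cos(u)*cos(v), 3*sin(v)*cos(u), -3*sin(u)), r_v = (-3*sin(u)*sin(v), 3*sin(u)*cos(v), 0). As functions of (u, v):
  E = r_u · r_u = 9,
  F = r_u · r_v = 0,
  G = r_v · r_v = 9*sin(u)^2.
Evaluating at (u, v) = (pi/3, 0): E = 9, F = 0, G = 27/4.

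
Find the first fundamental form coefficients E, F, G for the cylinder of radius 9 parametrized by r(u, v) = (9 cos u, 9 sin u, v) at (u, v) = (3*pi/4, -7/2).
E = 81;  F = 0;  G = 1

Partials: r_u = (-9*sin(u), 9*cos(u), 0), r_v = (0, 0, 1). As functions of (u, v):
  E = r_u · r_u = 81,
  F = r_u · r_v = 0,
  G = r_v · r_v = 1.
Evaluating at (u, v) = (3*pi/4, -7/2): E = 81, F = 0, G = 1.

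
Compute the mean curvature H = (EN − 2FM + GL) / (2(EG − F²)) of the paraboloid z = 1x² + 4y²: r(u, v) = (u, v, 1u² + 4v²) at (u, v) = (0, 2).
H = 261*sqrt(257)/66049

With E = 4*u^2 + 1, F = 16*u*v, G = 64*v^2 + 1, L = 2/sqrt(4*u^2 + 64*v^2 + 1), M = 0, N = 8/sqrt(4*u^2 + 64*v^2 + 1), assemble
  H = (EN − 2FM + GL) / (2(EG − F²)) = (16*u^2 + 64*v^2 + 5)/(4*u^2 + 64*v^2 + 1)^(3/2).
At (u, v) = (0, 2): H = 261*sqrt(257)/66049.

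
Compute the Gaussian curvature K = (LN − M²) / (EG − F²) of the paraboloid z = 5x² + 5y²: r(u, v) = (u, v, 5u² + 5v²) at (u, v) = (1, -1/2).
K = 25/3969

Coefficients of the first fundamental form: E = 100*u^2 + 1, F = 100*u*v, G = 100*v^2 + 1.
Coefficients of the second fundamental form: L = 10/sqrt(100*u^2 + 100*v^2 + 1), M = 0, N = 10/sqrt(100*u^2 + 100*v^2 + 1).
Assemble K = (LN − M²)/(EG − F²) = 100/(10000*u^4 + 20000*u^2*v^2 + 200*u^2 + 10000*v^4 + 200*v^2 + 1). At (u, v) = (1, -1/2): K = 25/3969.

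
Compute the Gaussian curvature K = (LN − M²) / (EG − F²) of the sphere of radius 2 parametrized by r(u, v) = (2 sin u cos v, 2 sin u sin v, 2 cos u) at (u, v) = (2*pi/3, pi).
K = 1/4

Coefficients of the first fundamental form: E = 4, F = 0, G = 4*sin(u)^2.
Coefficients of the second fundamental form: L = -2*sin(u)/Abs(sin(u)), M = 0, N = -2*sin(u)^3/Abs(sin(u)).
Assemble K = (LN − M²)/(EG − F²) = 1/4. At (u, v) = (2*pi/3, pi): K = 1/4.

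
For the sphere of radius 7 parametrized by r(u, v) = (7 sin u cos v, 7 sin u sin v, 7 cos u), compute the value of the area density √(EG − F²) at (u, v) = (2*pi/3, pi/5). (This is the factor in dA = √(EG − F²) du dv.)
√(EG − F²)|_{(2*pi/3, pi/5)} = 49*sqrt(3)/2

E = 49, F = 0, G = 49*sin(u)^2, so EG − F² = 2401*sin(u)^2. Taking the positive square root: √(EG − F²) = 49*Abs(sin(u)). At (u, v) = (2*pi/3, pi/5): 49*sqrt(3)/2.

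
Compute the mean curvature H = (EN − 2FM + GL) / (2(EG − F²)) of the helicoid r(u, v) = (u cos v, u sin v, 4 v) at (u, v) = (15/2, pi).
H = 0

With E = 1, F = 0, G = u^2 + 16, L = 0, M = -4/sqrt(u^2 + 16), N = 0, assemble
  H = (EN − 2FM + GL) / (2(EG − F²)) = 0.
At (u, v) = (15/2, pi): H = 0.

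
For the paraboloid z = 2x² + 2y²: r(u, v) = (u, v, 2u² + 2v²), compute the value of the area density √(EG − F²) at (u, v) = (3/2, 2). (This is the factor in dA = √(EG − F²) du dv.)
√(EG − F²)|_{(3/2, 2)} = sqrt(101)

E = 16*u^2 + 1, F = 16*u*v, G = 16*v^2 + 1, so EG − F² = 16*u^2 + 16*v^2 + 1. Taking the positive square root: √(EG − F²) = sqrt(16*u^2 + 16*v^2 + 1). At (u, v) = (3/2, 2): sqrt(101).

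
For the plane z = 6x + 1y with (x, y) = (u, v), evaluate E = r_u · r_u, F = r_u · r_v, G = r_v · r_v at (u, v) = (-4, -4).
E = 37;  F = 6;  G = 2

Partials: r_u = (1, 0, 6), r_v = (0, 1, 1). As functions of (u, v):
  E = r_u · r_u = 37,
  F = r_u · r_v = 6,
  G = r_v · r_v = 2.
Evaluating at (u, v) = (-4, -4): E = 37, F = 6, G = 2.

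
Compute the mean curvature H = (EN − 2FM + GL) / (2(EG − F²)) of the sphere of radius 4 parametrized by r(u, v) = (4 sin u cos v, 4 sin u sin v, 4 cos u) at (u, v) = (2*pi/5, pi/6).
H = -1/4

With E = 16, F = 0, G = 16*sin(u)^2, L = -4*sin(u)/Abs(sin(u)), M = 0, N = -4*sin(u)^3/Abs(sin(u)), assemble
  H = (EN − 2FM + GL) / (2(EG − F²)) = -sin(u)/(4*Abs(sin(u))).
At (u, v) = (2*pi/5, pi/6): H = -1/4.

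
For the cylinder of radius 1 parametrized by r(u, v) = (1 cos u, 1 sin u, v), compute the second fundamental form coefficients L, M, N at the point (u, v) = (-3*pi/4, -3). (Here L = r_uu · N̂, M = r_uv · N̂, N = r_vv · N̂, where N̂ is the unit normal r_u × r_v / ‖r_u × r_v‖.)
L = -1;  M = 0;  N = 0

Compute the unit normal N̂(u, v) = (cos(u), sin(u), 0), and the second partials r_uu, r_uv, r_vv. Take dot products:
  L(u, v) = r_uu · N̂ = -1,
  M(u, v) = r_uv · N̂ = 0,
  N(u, v) = r_vv · N̂ = 0.
Evaluating at (u, v) = (-3*pi/4, -3):
  L = -1, M = 0, N = 0.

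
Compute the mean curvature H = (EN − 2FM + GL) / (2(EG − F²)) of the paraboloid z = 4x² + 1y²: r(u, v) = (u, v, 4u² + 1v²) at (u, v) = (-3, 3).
H = 725*sqrt(613)/375769

With E = 64*u^2 + 1, F = 16*u*v, G = 4*v^2 + 1, L = 8/sqrt(64*u^2 + 4*v^2 + 1), M = 0, N = 2/sqrt(64*u^2 + 4*v^2 + 1), assemble
  H = (EN − 2FM + GL) / (2(EG − F²)) = (64*u^2 + 16*v^2 + 5)/(64*u^2 + 4*v^2 + 1)^(3/2).
At (u, v) = (-3, 3): H = 725*sqrt(613)/375769.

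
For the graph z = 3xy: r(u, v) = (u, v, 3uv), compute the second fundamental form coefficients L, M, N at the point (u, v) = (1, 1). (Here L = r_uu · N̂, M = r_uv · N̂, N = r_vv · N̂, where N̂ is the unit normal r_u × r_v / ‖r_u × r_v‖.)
L = 0;  M = 3*sqrt(19)/19;  N = 0

Compute the unit normal N̂(u, v) = (-3*v/sqrt(9*u^2 + 9*v^2 + 1), -3*u/sqrt(9*u^2 + 9*v^2 + 1), 1/sqrt(9*u^2 + 9*v^2 + 1)), and the second partials r_uu, r_uv, r_vv. Take dot products:
  L(u, v) = r_uu · N̂ = 0,
  M(u, v) = r_uv · N̂ = 3/sqrt(9*u^2 + 9*v^2 + 1),
  N(u, v) = r_vv · N̂ = 0.
Evaluating at (u, v) = (1, 1):
  L = 0, M = 3*sqrt(19)/19, N = 0.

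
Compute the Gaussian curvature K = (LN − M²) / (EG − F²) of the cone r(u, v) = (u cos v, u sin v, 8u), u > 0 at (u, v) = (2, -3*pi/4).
K = 0

Coefficients of the first fundamental form: E = 65, F = 0, G = u^2.
Coefficients of the second fundamental form: L = 0, M = 0, N = 8*sqrt(65)*u^2/(65*Abs(u)).
Assemble K = (LN − M²)/(EG − F²) = 0. At (u, v) = (2, -3*pi/4): K = 0.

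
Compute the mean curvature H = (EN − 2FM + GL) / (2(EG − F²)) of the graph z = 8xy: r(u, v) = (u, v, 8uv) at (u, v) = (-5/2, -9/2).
H = -5760*sqrt(1697)/2879809

With E = 64*v^2 + 1, F = 64*u*v, G = 64*u^2 + 1, L = 0, M = 8/sqrt(64*u^2 + 64*v^2 + 1), N = 0, assemble
  H = (EN − 2FM + GL) / (2(EG − F²)) = -512*u*v/(64*u^2 + 64*v^2 + 1)^(3/2).
At (u, v) = (-5/2, -9/2): H = -5760*sqrt(1697)/2879809.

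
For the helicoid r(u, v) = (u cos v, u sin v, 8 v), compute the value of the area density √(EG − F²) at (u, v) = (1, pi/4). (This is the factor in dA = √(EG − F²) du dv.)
√(EG − F²)|_{(1, pi/4)} = sqrt(65)

E = 1, F = 0, G = u^2 + 64, so EG − F² = u^2 + 64. Taking the positive square root: √(EG − F²) = sqrt(u^2 + 64). At (u, v) = (1, pi/4): sqrt(65).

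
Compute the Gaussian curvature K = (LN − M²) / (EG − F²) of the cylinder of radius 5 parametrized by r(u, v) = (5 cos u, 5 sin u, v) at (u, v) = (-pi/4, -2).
K = 0

Coefficients of the first fundamental form: E = 25, F = 0, G = 1.
Coefficients of the second fundamental form: L = -5, M = 0, N = 0.
Assemble K = (LN − M²)/(EG − F²) = 0. At (u, v) = (-pi/4, -2): K = 0.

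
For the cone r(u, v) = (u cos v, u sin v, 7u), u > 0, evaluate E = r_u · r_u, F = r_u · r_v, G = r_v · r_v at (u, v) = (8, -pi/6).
E = 50;  F = 0;  G = 64

Partials: r_u = (cos(v), sin(v), 7), r_v = (-u*sin(v), u*cos(v), 0). As functions of (u, v):
  E = r_u · r_u = 50,
  F = r_u · r_v = 0,
  G = r_v · r_v = u^2.
Evaluating at (u, v) = (8, -pi/6): E = 50, F = 0, G = 64.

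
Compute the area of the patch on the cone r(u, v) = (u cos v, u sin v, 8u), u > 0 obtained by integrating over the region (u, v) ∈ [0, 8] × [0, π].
Area = 32*sqrt(65)*pi

Area = ∫∫ √(EG − F²) du dv with √(EG − F²) = sqrt(65)*Abs(u). Integrating over [0, 8] × [0, π] gives 32*sqrt(65)*pi.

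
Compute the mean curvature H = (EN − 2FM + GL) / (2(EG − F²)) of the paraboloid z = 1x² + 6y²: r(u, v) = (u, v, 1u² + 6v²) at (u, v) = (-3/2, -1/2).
H = 97*sqrt(46)/2116

With E = 4*u^2 + 1, F = 24*u*v, G = 144*v^2 + 1, L = 2/sqrt(4*u^2 + 144*v^2 + 1), M = 0, N = 12/sqrt(4*u^2 + 144*v^2 + 1), assemble
  H = (EN − 2FM + GL) / (2(EG − F²)) = (24*u^2 + 144*v^2 + 7)/(4*u^2 + 144*v^2 + 1)^(3/2).
At (u, v) = (-3/2, -1/2): H = 97*sqrt(46)/2116.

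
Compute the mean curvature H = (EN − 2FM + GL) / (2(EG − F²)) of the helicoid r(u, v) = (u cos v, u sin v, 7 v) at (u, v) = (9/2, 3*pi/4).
H = 0

With E = 1, F = 0, G = u^2 + 49, L = 0, M = -7/sqrt(u^2 + 49), N = 0, assemble
  H = (EN − 2FM + GL) / (2(EG − F²)) = 0.
At (u, v) = (9/2, 3*pi/4): H = 0.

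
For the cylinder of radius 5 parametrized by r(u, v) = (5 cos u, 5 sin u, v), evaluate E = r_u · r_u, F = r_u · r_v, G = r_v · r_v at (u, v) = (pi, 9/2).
E = 25;  F = 0;  G = 1

Partials: r_u = (-5*sin(u), 5*cos(u), 0), r_v = (0, 0, 1). As functions of (u, v):
  E = r_u · r_u = 25,
  F = r_u · r_v = 0,
  G = r_v · r_v = 1.
Evaluating at (u, v) = (pi, 9/2): E = 25, F = 0, G = 1.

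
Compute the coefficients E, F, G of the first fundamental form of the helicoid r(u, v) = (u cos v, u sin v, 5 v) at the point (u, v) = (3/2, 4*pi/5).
E = 1;  F = 0;  G = 109/4

Partials: r_u = (cos(v), sin(v), 0), r_v = (-u*sin(v), u*cos(v), 5). As functions of (u, v):
  E = r_u · r_u = 1,
  F = r_u · r_v = 0,
  G = r_v · r_v = u^2 + 25.
Evaluating at (u, v) = (3/2, 4*pi/5): E = 1, F = 0, G = 109/4.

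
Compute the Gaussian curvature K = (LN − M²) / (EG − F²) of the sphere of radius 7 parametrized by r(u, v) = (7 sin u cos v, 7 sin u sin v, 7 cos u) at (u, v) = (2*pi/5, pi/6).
K = 1/49

Coefficients of the first fundamental form: E = 49, F = 0, G = 49*sin(u)^2.
Coefficients of the second fundamental form: L = -7*sin(u)/Abs(sin(u)), M = 0, N = -7*sin(u)^3/Abs(sin(u)).
Assemble K = (LN − M²)/(EG − F²) = 1/49. At (u, v) = (2*pi/5, pi/6): K = 1/49.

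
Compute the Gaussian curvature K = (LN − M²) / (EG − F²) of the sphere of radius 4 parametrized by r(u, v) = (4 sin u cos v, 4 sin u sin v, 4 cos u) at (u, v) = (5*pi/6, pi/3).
K = 1/16

Coefficients of the first fundamental form: E = 16, F = 0, G = 16*sin(u)^2.
Coefficients of the second fundamental form: L = -4*sin(u)/Abs(sin(u)), M = 0, N = -4*sin(u)^3/Abs(sin(u)).
Assemble K = (LN − M²)/(EG − F²) = 1/16. At (u, v) = (5*pi/6, pi/3): K = 1/16.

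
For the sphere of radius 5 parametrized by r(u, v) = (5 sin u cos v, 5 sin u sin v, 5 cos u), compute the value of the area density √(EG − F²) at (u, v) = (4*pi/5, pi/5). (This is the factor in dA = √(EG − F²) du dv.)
√(EG − F²)|_{(4*pi/5, pi/5)} = 25*sqrt(10 - 2*sqrt(5))/4

E = 25, F = 0, G = 25*sin(u)^2, so EG − F² = 625*sin(u)^2. Taking the positive square root: √(EG − F²) = 25*Abs(sin(u)). At (u, v) = (4*pi/5, pi/5): 25*sqrt(10 - 2*sqrt(5))/4.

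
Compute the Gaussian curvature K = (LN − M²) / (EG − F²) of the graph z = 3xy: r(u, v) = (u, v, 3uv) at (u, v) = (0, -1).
K = -9/100

Coefficients of the first fundamental form: E = 9*v^2 + 1, F = 9*u*v, G = 9*u^2 + 1.
Coefficients of the second fundamental form: L = 0, M = 3/sqrt(9*u^2 + 9*v^2 + 1), N = 0.
Assemble K = (LN − M²)/(EG − F²) = -9/(81*u^4 + 162*u^2*v^2 + 18*u^2 + 81*v^4 + 18*v^2 + 1). At (u, v) = (0, -1): K = -9/100.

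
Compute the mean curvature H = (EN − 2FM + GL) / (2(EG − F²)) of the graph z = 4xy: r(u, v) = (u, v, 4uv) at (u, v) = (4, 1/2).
H = -128*sqrt(29)/22707

With E = 16*v^2 + 1, F = 16*u*v, G = 16*u^2 + 1, L = 0, M = 4/sqrt(16*u^2 + 16*v^2 + 1), N = 0, assemble
  H = (EN − 2FM + GL) / (2(EG − F²)) = -64*u*v/(16*u^2 + 16*v^2 + 1)^(3/2).
At (u, v) = (4, 1/2): H = -128*sqrt(29)/22707.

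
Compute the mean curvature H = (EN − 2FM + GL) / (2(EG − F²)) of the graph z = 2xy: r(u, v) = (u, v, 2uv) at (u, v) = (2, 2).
H = -32*sqrt(33)/1089

With E = 4*v^2 + 1, F = 4*u*v, G = 4*u^2 + 1, L = 0, M = 2/sqrt(4*u^2 + 4*v^2 + 1), N = 0, assemble
  H = (EN − 2FM + GL) / (2(EG − F²)) = -8*u*v/(4*u^2 + 4*v^2 + 1)^(3/2).
At (u, v) = (2, 2): H = -32*sqrt(33)/1089.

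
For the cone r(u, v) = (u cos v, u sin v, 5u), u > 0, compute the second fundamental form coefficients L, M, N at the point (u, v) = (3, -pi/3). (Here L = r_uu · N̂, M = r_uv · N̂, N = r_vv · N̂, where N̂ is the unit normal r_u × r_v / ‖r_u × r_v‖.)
L = 0;  M = 0;  N = 15*sqrt(26)/26

Compute the unit normal N̂(u, v) = (-5*sqrt(26)*u*cos(v)/(26*Abs(u)), -5*sqrt(26)*u*sin(v)/(26*Abs(u)), sqrt(26)*u/(26*Abs(u))), and the second partials r_uu, r_uv, r_vv. Take dot products:
  L(u, v) = r_uu · N̂ = 0,
  M(u, v) = r_uv · N̂ = 0,
  N(u, v) = r_vv · N̂ = 5*sqrt(26)*u^2/(26*Abs(u)).
Evaluating at (u, v) = (3, -pi/3):
  L = 0, M = 0, N = 15*sqrt(26)/26.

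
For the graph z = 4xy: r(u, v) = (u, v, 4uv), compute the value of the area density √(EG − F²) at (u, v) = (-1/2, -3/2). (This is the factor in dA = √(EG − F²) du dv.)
√(EG − F²)|_{(-1/2, -3/2)} = sqrt(41)

E = 16*v^2 + 1, F = 16*u*v, G = 16*u^2 + 1, so EG − F² = 16*u^2 + 16*v^2 + 1. Taking the positive square root: √(EG − F²) = sqrt(16*u^2 + 16*v^2 + 1). At (u, v) = (-1/2, -3/2): sqrt(41).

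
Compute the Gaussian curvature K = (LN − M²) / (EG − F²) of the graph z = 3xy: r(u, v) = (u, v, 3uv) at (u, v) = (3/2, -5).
K = -144/970225

Coefficients of the first fundamental form: E = 9*v^2 + 1, F = 9*u*v, G = 9*u^2 + 1.
Coefficients of the second fundamental form: L = 0, M = 3/sqrt(9*u^2 + 9*v^2 + 1), N = 0.
Assemble K = (LN − M²)/(EG − F²) = -9/(81*u^4 + 162*u^2*v^2 + 18*u^2 + 81*v^4 + 18*v^2 + 1). At (u, v) = (3/2, -5): K = -144/970225.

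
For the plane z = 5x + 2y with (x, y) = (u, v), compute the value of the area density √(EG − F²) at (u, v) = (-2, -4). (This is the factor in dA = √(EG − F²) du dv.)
√(EG − F²)|_{(-2, -4)} = sqrt(30)

E = 26, F = 10, G = 5, so EG − F² = 30. Taking the positive square root: √(EG − F²) = sqrt(30). At (u, v) = (-2, -4): sqrt(30).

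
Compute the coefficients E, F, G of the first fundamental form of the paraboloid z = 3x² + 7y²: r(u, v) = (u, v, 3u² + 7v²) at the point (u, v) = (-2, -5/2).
E = 145;  F = 420;  G = 1226

Partials: r_u = (1, 0, 6*u), r_v = (0, 1, 14*v). As functions of (u, v):
  E = r_u · r_u = 36*u^2 + 1,
  F = r_u · r_v = 84*u*v,
  G = r_v · r_v = 196*v^2 + 1.
Evaluating at (u, v) = (-2, -5/2): E = 145, F = 420, G = 1226.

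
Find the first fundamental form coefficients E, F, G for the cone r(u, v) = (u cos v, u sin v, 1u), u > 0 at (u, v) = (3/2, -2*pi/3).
E = 2;  F = 0;  G = 9/4

Partials: r_u = (cos(v), sin(v), 1), r_v = (-u*sin(v), u*cos(v), 0). As functions of (u, v):
  E = r_u · r_u = 2,
  F = r_u · r_v = 0,
  G = r_v · r_v = u^2.
Evaluating at (u, v) = (3/2, -2*pi/3): E = 2, F = 0, G = 9/4.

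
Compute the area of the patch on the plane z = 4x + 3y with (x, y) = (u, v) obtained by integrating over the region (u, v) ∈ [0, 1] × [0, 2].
Area = 2*sqrt(26)

Area = ∫∫ √(EG − F²) du dv with √(EG − F²) = sqrt(26). Integrating over [0, 1] × [0, 2] gives 2*sqrt(26).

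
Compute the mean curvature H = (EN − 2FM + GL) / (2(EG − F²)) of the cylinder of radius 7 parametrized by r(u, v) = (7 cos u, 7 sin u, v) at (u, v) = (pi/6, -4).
H = -1/14

With E = 49, F = 0, G = 1, L = -7, M = 0, N = 0, assemble
  H = (EN − 2FM + GL) / (2(EG − F²)) = -1/14.
At (u, v) = (pi/6, -4): H = -1/14.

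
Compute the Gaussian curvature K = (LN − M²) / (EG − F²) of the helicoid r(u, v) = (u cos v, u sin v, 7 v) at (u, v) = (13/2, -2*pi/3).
K = -784/133225

Coefficients of the first fundamental form: E = 1, F = 0, G = u^2 + 49.
Coefficients of the second fundamental form: L = 0, M = -7/sqrt(u^2 + 49), N = 0.
Assemble K = (LN − M²)/(EG − F²) = -49/(u^2 + 49)^2. At (u, v) = (13/2, -2*pi/3): K = -784/133225.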